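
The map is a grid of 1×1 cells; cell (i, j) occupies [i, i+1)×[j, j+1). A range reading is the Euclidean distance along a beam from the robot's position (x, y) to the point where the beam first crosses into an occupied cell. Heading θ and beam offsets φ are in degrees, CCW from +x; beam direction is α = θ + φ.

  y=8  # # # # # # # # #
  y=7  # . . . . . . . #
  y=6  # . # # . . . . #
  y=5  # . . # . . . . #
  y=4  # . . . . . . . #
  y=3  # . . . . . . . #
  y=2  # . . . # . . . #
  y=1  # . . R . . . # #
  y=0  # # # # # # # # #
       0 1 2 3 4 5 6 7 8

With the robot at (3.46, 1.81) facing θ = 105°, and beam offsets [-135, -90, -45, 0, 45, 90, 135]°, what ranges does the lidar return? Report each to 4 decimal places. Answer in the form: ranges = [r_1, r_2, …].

ranges = [1.6200, 0.7341, 1.0800, 4.3378, 2.8406, 2.5468, 0.9353]

beam 1: φ=-135°, α=330°
  cosα=0.8660 sinα=-0.5000 | (3,1) | tMaxX 0.6235 tMaxY 1.6200 | tΔX 1.1547 tΔY 2.0000
    t=0.6235 [x] (4,1)
    t=1.6200 [y] (4,0) — stop
  → r_1 = 1.6200
beam 2: φ=-90°, α=15°
  cosα=0.9659 sinα=0.2588 | (3,1) | tMaxX 0.5590 tMaxY 0.7341 | tΔX 1.0353 tΔY 3.8637
    t=0.5590 [x] (4,1)
    t=0.7341 [y] (4,2) — stop
  → r_2 = 0.7341
beam 3: φ=-45°, α=60°
  cosα=0.5000 sinα=0.8660 | (3,1) | tMaxX 1.0800 tMaxY 0.2194 | tΔX 2.0000 tΔY 1.1547
    t=0.2194 [y] (3,2)
    t=1.0800 [x] (4,2) — stop
  → r_3 = 1.0800
beam 4: φ=0°, α=105°
  cosα=-0.2588 sinα=0.9659 | (3,1) | tMaxX 1.7773 tMaxY 0.1967 | tΔX 3.8637 tΔY 1.0353
    t=0.1967 [y] (3,2)
    t=1.2320 [y] (3,3)
    t=1.7773 [x] (2,3)
    t=2.2673 [y] (2,4)
    t=3.3025 [y] (2,5)
    t=4.3378 [y] (2,6) — stop
  → r_4 = 4.3378
beam 5: φ=45°, α=150°
  cosα=-0.8660 sinα=0.5000 | (3,1) | tMaxX 0.5312 tMaxY 0.3800 | tΔX 1.1547 tΔY 2.0000
    t=0.3800 [y] (3,2)
    t=0.5312 [x] (2,2)
    t=1.6859 [x] (1,2)
    t=2.3800 [y] (1,3)
    t=2.8406 [x] (0,3) — stop
  → r_5 = 2.8406
beam 6: φ=90°, α=195°
  cosα=-0.9659 sinα=-0.2588 | (3,1) | tMaxX 0.4762 tMaxY 3.1296 | tΔX 1.0353 tΔY 3.8637
    t=0.4762 [x] (2,1)
    t=1.5115 [x] (1,1)
    t=2.5468 [x] (0,1) — stop
  → r_6 = 2.5468
beam 7: φ=135°, α=240°
  cosα=-0.5000 sinα=-0.8660 | (3,1) | tMaxX 0.9200 tMaxY 0.9353 | tΔX 2.0000 tΔY 1.1547
    t=0.9200 [x] (2,1)
    t=0.9353 [y] (2,0) — stop
  → r_7 = 0.9353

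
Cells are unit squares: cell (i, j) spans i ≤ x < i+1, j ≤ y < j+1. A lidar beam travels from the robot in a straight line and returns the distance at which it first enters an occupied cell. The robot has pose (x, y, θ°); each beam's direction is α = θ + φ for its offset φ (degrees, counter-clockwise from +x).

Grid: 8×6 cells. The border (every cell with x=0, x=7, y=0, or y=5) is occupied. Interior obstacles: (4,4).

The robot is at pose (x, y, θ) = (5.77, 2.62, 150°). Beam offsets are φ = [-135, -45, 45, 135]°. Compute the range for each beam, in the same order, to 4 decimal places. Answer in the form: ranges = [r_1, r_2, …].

ranges = [1.2734, 2.4640, 4.9383, 1.6771]

beam 1: φ=-135°, α=15°
  d=(0.9659,0.2588)  start (5,2)  tX=0.2381 tY=1.4682  stride 1/|dx|=1.0353 1/|dy|=3.8637
    cross x-line → (6,2), t=0.2381
    cross x-line → (7,2), t=1.2734 (wall)
  → r_1 = 1.2734
beam 2: φ=-45°, α=105°
  d=(-0.2588,0.9659)  start (5,2)  tX=2.9751 tY=0.3934  stride 1/|dx|=3.8637 1/|dy|=1.0353
    cross y-line → (5,3), t=0.3934
    cross y-line → (5,4), t=1.4287
    cross y-line → (5,5), t=2.4640 (wall)
  → r_2 = 2.4640
beam 3: φ=45°, α=195°
  d=(-0.9659,-0.2588)  start (5,2)  tX=0.7972 tY=2.3955  stride 1/|dx|=1.0353 1/|dy|=3.8637
    cross x-line → (4,2), t=0.7972
    cross x-line → (3,2), t=1.8324
    cross y-line → (3,1), t=2.3955
    cross x-line → (2,1), t=2.8677
    cross x-line → (1,1), t=3.9030
    cross x-line → (0,1), t=4.9383 (wall)
  → r_3 = 4.9383
beam 4: φ=135°, α=285°
  d=(0.2588,-0.9659)  start (5,2)  tX=0.8887 tY=0.6419  stride 1/|dx|=3.8637 1/|dy|=1.0353
    cross y-line → (5,1), t=0.6419
    cross x-line → (6,1), t=0.8887
    cross y-line → (6,0), t=1.6771 (wall)
  → r_4 = 1.6771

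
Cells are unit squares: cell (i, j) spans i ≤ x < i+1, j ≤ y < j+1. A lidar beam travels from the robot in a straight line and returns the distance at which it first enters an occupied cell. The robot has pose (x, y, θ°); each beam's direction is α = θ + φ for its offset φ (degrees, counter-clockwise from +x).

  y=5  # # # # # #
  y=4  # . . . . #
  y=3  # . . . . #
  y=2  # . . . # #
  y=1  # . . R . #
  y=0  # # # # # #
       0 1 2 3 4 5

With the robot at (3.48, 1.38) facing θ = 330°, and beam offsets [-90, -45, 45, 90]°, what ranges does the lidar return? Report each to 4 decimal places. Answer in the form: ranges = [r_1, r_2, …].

ranges = [0.4388, 0.3934, 1.5736, 1.0400]

beam 1: φ=-90°, α=240°
  cosα=-0.5000 sinα=-0.8660 | (3,1) | tMaxX 0.9600 tMaxY 0.4388 | tΔX 2.0000 tΔY 1.1547
    t=0.4388 [y] (3,0) — stop
  → r_1 = 0.4388
beam 2: φ=-45°, α=285°
  cosα=0.2588 sinα=-0.9659 | (3,1) | tMaxX 2.0091 tMaxY 0.3934 | tΔX 3.8637 tΔY 1.0353
    t=0.3934 [y] (3,0) — stop
  → r_2 = 0.3934
beam 3: φ=45°, α=15°
  cosα=0.9659 sinα=0.2588 | (3,1) | tMaxX 0.5383 tMaxY 2.3955 | tΔX 1.0353 tΔY 3.8637
    t=0.5383 [x] (4,1)
    t=1.5736 [x] (5,1) — stop
  → r_3 = 1.5736
beam 4: φ=90°, α=60°
  cosα=0.5000 sinα=0.8660 | (3,1) | tMaxX 1.0400 tMaxY 0.7159 | tΔX 2.0000 tΔY 1.1547
    t=0.7159 [y] (3,2)
    t=1.0400 [x] (4,2) — stop
  → r_4 = 1.0400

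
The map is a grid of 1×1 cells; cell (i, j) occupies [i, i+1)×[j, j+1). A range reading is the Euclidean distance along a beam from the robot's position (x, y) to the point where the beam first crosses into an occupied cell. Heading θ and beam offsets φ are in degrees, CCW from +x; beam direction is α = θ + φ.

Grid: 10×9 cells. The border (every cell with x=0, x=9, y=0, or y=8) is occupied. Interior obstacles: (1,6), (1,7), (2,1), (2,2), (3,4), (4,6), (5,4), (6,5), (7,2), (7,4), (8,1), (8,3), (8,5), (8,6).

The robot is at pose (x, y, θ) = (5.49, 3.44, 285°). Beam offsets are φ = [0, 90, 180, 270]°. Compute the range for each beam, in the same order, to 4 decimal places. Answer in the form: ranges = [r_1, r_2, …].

ranges = [2.5261, 2.1637, 0.5798, 2.5778]

beam 1: φ=0°, α=285°
  cosα=0.2588 sinα=-0.9659 | (5,3) | tMaxX 1.9705 tMaxY 0.4555 | tΔX 3.8637 tΔY 1.0353
    t=0.4555 [y] (5,2)
    t=1.4908 [y] (5,1)
    t=1.9705 [x] (6,1)
    t=2.5261 [y] (6,0) — stop
  → r_1 = 2.5261
beam 2: φ=90°, α=15°
  cosα=0.9659 sinα=0.2588 | (5,3) | tMaxX 0.5280 tMaxY 2.1637 | tΔX 1.0353 tΔY 3.8637
    t=0.5280 [x] (6,3)
    t=1.5633 [x] (7,3)
    t=2.1637 [y] (7,4) — stop
  → r_2 = 2.1637
beam 3: φ=180°, α=105°
  cosα=-0.2588 sinα=0.9659 | (5,3) | tMaxX 1.8932 tMaxY 0.5798 | tΔX 3.8637 tΔY 1.0353
    t=0.5798 [y] (5,4) — stop
  → r_3 = 0.5798
beam 4: φ=270°, α=195°
  cosα=-0.9659 sinα=-0.2588 | (5,3) | tMaxX 0.5073 tMaxY 1.7000 | tΔX 1.0353 tΔY 3.8637
    t=0.5073 [x] (4,3)
    t=1.5426 [x] (3,3)
    t=1.7000 [y] (3,2)
    t=2.5778 [x] (2,2) — stop
  → r_4 = 2.5778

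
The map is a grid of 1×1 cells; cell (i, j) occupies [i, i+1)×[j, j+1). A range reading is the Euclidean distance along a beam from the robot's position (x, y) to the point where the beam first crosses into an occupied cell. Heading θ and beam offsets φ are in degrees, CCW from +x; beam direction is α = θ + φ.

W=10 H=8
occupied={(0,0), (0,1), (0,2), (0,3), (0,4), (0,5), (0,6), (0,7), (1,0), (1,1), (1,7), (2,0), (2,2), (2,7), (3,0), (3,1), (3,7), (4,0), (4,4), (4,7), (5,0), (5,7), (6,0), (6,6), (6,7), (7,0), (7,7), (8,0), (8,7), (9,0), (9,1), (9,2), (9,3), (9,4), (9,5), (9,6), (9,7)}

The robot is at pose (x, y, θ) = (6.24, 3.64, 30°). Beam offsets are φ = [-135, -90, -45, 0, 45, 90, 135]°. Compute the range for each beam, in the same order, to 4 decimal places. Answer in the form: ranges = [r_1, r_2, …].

ranges = [2.7331, 3.0484, 2.8574, 3.1870, 2.4433, 3.8798, 1.3909]

beam 1: φ=-135°, α=255°
  cosα=-0.2588 sinα=-0.9659 | (6,3) | tMaxX 0.9273 tMaxY 0.6626 | tΔX 3.8637 tΔY 1.0353
    t=0.6626 [y] (6,2)
    t=0.9273 [x] (5,2)
    t=1.6979 [y] (5,1)
    t=2.7331 [y] (5,0) — stop
  → r_1 = 2.7331
beam 2: φ=-90°, α=300°
  cosα=0.5000 sinα=-0.8660 | (6,3) | tMaxX 1.5200 tMaxY 0.7390 | tΔX 2.0000 tΔY 1.1547
    t=0.7390 [y] (6,2)
    t=1.5200 [x] (7,2)
    t=1.8937 [y] (7,1)
    t=3.0484 [y] (7,0) — stop
  → r_2 = 3.0484
beam 3: φ=-45°, α=345°
  cosα=0.9659 sinα=-0.2588 | (6,3) | tMaxX 0.7868 tMaxY 2.4728 | tΔX 1.0353 tΔY 3.8637
    t=0.7868 [x] (7,3)
    t=1.8221 [x] (8,3)
    t=2.4728 [y] (8,2)
    t=2.8574 [x] (9,2) — stop
  → r_3 = 2.8574
beam 4: φ=0°, α=30°
  cosα=0.8660 sinα=0.5000 | (6,3) | tMaxX 0.8776 tMaxY 0.7200 | tΔX 1.1547 tΔY 2.0000
    t=0.7200 [y] (6,4)
    t=0.8776 [x] (7,4)
    t=2.0323 [x] (8,4)
    t=2.7200 [y] (8,5)
    t=3.1870 [x] (9,5) — stop
  → r_4 = 3.1870
beam 5: φ=45°, α=75°
  cosα=0.2588 sinα=0.9659 | (6,3) | tMaxX 2.9364 tMaxY 0.3727 | tΔX 3.8637 tΔY 1.0353
    t=0.3727 [y] (6,4)
    t=1.4080 [y] (6,5)
    t=2.4433 [y] (6,6) — stop
  → r_5 = 2.4433
beam 6: φ=90°, α=120°
  cosα=-0.5000 sinα=0.8660 | (6,3) | tMaxX 0.4800 tMaxY 0.4157 | tΔX 2.0000 tΔY 1.1547
    t=0.4157 [y] (6,4)
    t=0.4800 [x] (5,4)
    t=1.5704 [y] (5,5)
    t=2.4800 [x] (4,5)
    t=2.7251 [y] (4,6)
    t=3.8798 [y] (4,7) — stop
  → r_6 = 3.8798
beam 7: φ=135°, α=165°
  cosα=-0.9659 sinα=0.2588 | (6,3) | tMaxX 0.2485 tMaxY 1.3909 | tΔX 1.0353 tΔY 3.8637
    t=0.2485 [x] (5,3)
    t=1.2837 [x] (4,3)
    t=1.3909 [y] (4,4) — stop
  → r_7 = 1.3909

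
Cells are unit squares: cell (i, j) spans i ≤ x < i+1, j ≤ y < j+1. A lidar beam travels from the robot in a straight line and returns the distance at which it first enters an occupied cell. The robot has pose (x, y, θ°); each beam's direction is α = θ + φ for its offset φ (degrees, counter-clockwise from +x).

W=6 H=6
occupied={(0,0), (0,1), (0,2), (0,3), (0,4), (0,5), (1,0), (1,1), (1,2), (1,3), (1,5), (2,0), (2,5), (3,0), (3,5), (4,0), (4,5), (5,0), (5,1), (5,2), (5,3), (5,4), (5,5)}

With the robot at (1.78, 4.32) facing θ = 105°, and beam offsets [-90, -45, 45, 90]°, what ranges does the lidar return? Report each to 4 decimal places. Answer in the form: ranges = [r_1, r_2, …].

ranges = [2.6273, 0.7852, 0.9007, 0.8075]

beam 1: φ=-90°, α=15°
  dir = (cos 15°, sin 15°) = (0.9659, 0.2588); from cell (1,4)
  next x-line at t=0.2278, next y-line at t=2.6273; Δt_x=1.0353, Δt_y=3.8637
    x: enter (2,4) at t=0.2278
    x: enter (3,4) at t=1.2630
    x: enter (4,4) at t=2.2983
    y: enter (4,5) at t=2.6273 ← occupied
  → r_1 = 2.6273
beam 2: φ=-45°, α=60°
  dir = (cos 60°, sin 60°) = (0.5000, 0.8660); from cell (1,4)
  next x-line at t=0.4400, next y-line at t=0.7852; Δt_x=2.0000, Δt_y=1.1547
    x: enter (2,4) at t=0.4400
    y: enter (2,5) at t=0.7852 ← occupied
  → r_2 = 0.7852
beam 3: φ=45°, α=150°
  dir = (cos 150°, sin 150°) = (-0.8660, 0.5000); from cell (1,4)
  next x-line at t=0.9007, next y-line at t=1.3600; Δt_x=1.1547, Δt_y=2.0000
    x: enter (0,4) at t=0.9007 ← occupied
  → r_3 = 0.9007
beam 4: φ=90°, α=195°
  dir = (cos 195°, sin 195°) = (-0.9659, -0.2588); from cell (1,4)
  next x-line at t=0.8075, next y-line at t=1.2364; Δt_x=1.0353, Δt_y=3.8637
    x: enter (0,4) at t=0.8075 ← occupied
  → r_4 = 0.8075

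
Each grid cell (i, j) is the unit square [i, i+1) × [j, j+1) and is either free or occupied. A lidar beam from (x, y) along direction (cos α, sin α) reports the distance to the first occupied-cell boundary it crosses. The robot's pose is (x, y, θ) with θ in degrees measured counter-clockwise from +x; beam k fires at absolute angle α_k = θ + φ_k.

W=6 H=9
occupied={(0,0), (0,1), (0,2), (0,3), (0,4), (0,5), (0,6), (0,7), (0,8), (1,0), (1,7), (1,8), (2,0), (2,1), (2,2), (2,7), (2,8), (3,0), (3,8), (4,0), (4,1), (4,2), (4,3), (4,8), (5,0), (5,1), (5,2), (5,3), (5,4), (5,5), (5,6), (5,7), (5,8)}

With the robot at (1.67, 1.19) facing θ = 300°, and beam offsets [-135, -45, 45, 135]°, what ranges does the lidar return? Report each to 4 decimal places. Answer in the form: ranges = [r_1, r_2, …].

ranges = [0.6936, 0.1967, 0.3416, 1.2750]

beam 1: φ=-135°, α=165°
  d=(-0.9659,0.2588)  start (1,1)  tX=0.6936 tY=3.1296  stride 1/|dx|=1.0353 1/|dy|=3.8637
    cross x-line → (0,1), t=0.6936 (wall)
  → r_1 = 0.6936
beam 2: φ=-45°, α=255°
  d=(-0.2588,-0.9659)  start (1,1)  tX=2.5887 tY=0.1967  stride 1/|dx|=3.8637 1/|dy|=1.0353
    cross y-line → (1,0), t=0.1967 (wall)
  → r_2 = 0.1967
beam 3: φ=45°, α=345°
  d=(0.9659,-0.2588)  start (1,1)  tX=0.3416 tY=0.7341  stride 1/|dx|=1.0353 1/|dy|=3.8637
    cross x-line → (2,1), t=0.3416 (wall)
  → r_3 = 0.3416
beam 4: φ=135°, α=75°
  d=(0.2588,0.9659)  start (1,1)  tX=1.2750 tY=0.8386  stride 1/|dx|=3.8637 1/|dy|=1.0353
    cross y-line → (1,2), t=0.8386
    cross x-line → (2,2), t=1.2750 (wall)
  → r_4 = 1.2750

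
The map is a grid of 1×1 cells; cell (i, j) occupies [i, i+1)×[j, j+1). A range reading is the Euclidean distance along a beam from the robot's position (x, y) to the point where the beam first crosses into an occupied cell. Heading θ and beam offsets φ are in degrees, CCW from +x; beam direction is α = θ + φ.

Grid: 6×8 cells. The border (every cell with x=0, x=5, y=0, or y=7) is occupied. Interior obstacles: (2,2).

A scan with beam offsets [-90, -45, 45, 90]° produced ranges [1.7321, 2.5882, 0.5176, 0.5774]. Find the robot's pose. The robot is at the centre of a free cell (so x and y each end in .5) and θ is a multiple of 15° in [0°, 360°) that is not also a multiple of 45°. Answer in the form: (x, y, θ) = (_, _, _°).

(x, y, θ) = (4.5, 3.5, 300°)

Candidates: 23 free-cell centres × 16 headings = 368 poses. Raycast each; keep the one whose scan matches to 4 dp.
  (2.5, 5.5, 330°): beam 1 = 3.0000 ≠ 1.7321 ✗
  (2.5, 6.5, 330°): beam 1 = 3.0000 ≠ 1.7321 ✗
  (4.5, 1.5, 300°): beam 1 = 1.0000 ≠ 1.7321 ✗
  (1.5, 4.5, 300°): beam 1 = 0.5774 ≠ 1.7321 ✗
  …
  (4.5, 3.5, 300°): r_1=1.7321, r_2=2.5882, r_3=0.5176, r_4=0.5774 — all match ✓
Unique over the lattice → pose = (4.5, 3.5, 300°).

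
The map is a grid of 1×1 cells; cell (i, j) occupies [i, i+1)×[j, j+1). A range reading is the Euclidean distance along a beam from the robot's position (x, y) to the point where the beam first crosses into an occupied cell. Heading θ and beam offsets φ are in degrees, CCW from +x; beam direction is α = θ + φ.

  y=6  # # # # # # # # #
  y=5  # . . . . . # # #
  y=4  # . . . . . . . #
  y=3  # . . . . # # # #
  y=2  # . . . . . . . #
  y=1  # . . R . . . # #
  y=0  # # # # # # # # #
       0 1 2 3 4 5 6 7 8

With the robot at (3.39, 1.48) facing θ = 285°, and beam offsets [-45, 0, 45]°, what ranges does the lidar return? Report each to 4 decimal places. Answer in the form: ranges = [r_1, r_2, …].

ranges = [0.5543, 0.4969, 0.9600]

beam 1: φ=-45°, α=240°
  d=(-0.5000,-0.8660)  start (3,1)  tX=0.7800 tY=0.5543  stride 1/|dx|=2.0000 1/|dy|=1.1547
    cross y-line → (3,0), t=0.5543 (wall)
  → r_1 = 0.5543
beam 2: φ=0°, α=285°
  d=(0.2588,-0.9659)  start (3,1)  tX=2.3569 tY=0.4969  stride 1/|dx|=3.8637 1/|dy|=1.0353
    cross y-line → (3,0), t=0.4969 (wall)
  → r_2 = 0.4969
beam 3: φ=45°, α=330°
  d=(0.8660,-0.5000)  start (3,1)  tX=0.7044 tY=0.9600  stride 1/|dx|=1.1547 1/|dy|=2.0000
    cross x-line → (4,1), t=0.7044
    cross y-line → (4,0), t=0.9600 (wall)
  → r_3 = 0.9600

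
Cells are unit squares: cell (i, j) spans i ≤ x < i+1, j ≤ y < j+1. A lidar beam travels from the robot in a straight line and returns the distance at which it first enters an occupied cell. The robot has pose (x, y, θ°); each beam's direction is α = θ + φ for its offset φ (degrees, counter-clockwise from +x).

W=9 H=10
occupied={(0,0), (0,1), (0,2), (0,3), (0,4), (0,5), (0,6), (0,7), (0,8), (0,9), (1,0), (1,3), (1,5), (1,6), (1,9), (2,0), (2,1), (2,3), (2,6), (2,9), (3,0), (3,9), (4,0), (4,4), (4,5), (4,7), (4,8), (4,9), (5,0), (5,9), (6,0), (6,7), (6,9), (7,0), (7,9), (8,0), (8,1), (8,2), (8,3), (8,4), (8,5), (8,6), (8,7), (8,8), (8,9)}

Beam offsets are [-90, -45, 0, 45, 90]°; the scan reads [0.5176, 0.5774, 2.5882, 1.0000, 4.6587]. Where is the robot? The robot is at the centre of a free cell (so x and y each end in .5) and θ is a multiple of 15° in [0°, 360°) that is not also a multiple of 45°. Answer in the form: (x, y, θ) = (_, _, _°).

Candidates: 45 free-cell centres × 16 headings = 720 poses. Raycast each; keep the one whose scan matches to 4 dp.
  (2.5, 4.5, 150°): beam 1 = 3.0000 ≠ 0.5176 ✗
  (6.5, 3.5, 300°): beam 1 = 4.0415 ≠ 0.5176 ✗
  (2.5, 8.5, 330°): beam 1 = 1.7321 ≠ 0.5176 ✗
  (1.5, 8.5, 240°): beam 1 = 0.5774 ≠ 0.5176 ✗
  …
  (3.5, 6.5, 255°): r_1=0.5176, r_2=0.5774, r_3=2.5882, r_4=1.0000, r_5=4.6587 — all match ✓
Only this pose fits every beam.

(x, y, θ) = (3.5, 6.5, 255°)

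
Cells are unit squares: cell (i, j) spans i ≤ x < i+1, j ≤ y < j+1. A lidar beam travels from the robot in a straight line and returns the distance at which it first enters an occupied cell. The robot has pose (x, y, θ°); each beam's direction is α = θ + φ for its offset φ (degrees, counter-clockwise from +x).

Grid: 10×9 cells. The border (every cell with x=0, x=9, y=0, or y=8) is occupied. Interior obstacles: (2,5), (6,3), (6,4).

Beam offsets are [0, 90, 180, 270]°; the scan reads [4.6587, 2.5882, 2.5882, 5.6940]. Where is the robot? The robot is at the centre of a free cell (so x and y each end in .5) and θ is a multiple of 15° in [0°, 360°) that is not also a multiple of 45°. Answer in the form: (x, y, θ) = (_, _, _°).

(x, y, θ) = (3.5, 3.5, 75°)

Candidates: 53 free-cell centres × 16 headings = 848 poses. Raycast each; keep the one whose scan matches to 4 dp.
  (4.5, 1.5, 300°): beam 1 = 0.5774 ≠ 4.6587 ✗
  (1.5, 7.5, 75°): beam 1 = 0.5176 ≠ 4.6587 ✗
  (8.5, 3.5, 300°): beam 1 = 1.0000 ≠ 4.6587 ✗
  …
  (3.5, 3.5, 75°): r_1=4.6587, r_2=2.5882, r_3=2.5882, r_4=5.6940 — all match ✓
No second candidate reproduces the full scan.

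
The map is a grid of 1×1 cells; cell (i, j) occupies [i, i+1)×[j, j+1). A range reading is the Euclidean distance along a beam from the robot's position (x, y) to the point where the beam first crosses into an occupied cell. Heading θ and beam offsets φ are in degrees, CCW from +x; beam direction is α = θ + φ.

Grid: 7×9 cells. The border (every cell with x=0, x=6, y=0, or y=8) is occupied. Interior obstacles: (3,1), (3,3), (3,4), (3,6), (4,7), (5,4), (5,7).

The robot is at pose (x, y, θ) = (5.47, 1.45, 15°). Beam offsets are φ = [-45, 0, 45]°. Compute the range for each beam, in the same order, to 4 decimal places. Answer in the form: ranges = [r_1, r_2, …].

ranges = [0.6120, 0.5487, 1.0600]

beam 1: φ=-45°, α=330°
  cosα=0.8660 sinα=-0.5000 | (5,1) | tMaxX 0.6120 tMaxY 0.9000 | tΔX 1.1547 tΔY 2.0000
    t=0.6120 [x] (6,1) — stop
  → r_1 = 0.6120
beam 2: φ=0°, α=15°
  cosα=0.9659 sinα=0.2588 | (5,1) | tMaxX 0.5487 tMaxY 2.1250 | tΔX 1.0353 tΔY 3.8637
    t=0.5487 [x] (6,1) — stop
  → r_2 = 0.5487
beam 3: φ=45°, α=60°
  cosα=0.5000 sinα=0.8660 | (5,1) | tMaxX 1.0600 tMaxY 0.6351 | tΔX 2.0000 tΔY 1.1547
    t=0.6351 [y] (5,2)
    t=1.0600 [x] (6,2) — stop
  → r_3 = 1.0600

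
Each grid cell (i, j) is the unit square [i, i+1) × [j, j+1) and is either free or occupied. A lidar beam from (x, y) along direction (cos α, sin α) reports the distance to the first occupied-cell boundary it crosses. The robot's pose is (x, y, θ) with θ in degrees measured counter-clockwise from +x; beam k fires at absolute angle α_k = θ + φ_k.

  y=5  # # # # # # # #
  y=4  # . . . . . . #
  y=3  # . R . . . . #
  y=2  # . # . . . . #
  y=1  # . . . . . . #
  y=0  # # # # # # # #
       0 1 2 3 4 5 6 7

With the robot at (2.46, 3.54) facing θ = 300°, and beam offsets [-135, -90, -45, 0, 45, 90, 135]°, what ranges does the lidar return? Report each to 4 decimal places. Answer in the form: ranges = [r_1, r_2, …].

beam 1: φ=-135°, α=165°
  dir = (cos 165°, sin 165°) = (-0.9659, 0.2588); from cell (2,3)
  next x-line at t=0.4762, next y-line at t=1.7773; Δt_x=1.0353, Δt_y=3.8637
    x: enter (1,3) at t=0.4762
    x: enter (0,3) at t=1.5115 ← occupied
  → r_1 = 1.5115
beam 2: φ=-90°, α=210°
  dir = (cos 210°, sin 210°) = (-0.8660, -0.5000); from cell (2,3)
  next x-line at t=0.5312, next y-line at t=1.0800; Δt_x=1.1547, Δt_y=2.0000
    x: enter (1,3) at t=0.5312
    y: enter (1,2) at t=1.0800
    x: enter (0,2) at t=1.6859 ← occupied
  → r_2 = 1.6859
beam 3: φ=-45°, α=255°
  dir = (cos 255°, sin 255°) = (-0.2588, -0.9659); from cell (2,3)
  next x-line at t=1.7773, next y-line at t=0.5590; Δt_x=3.8637, Δt_y=1.0353
    y: enter (2,2) at t=0.5590 ← occupied
  → r_3 = 0.5590
beam 4: φ=0°, α=300°
  dir = (cos 300°, sin 300°) = (0.5000, -0.8660); from cell (2,3)
  next x-line at t=1.0800, next y-line at t=0.6235; Δt_x=2.0000, Δt_y=1.1547
    y: enter (2,2) at t=0.6235 ← occupied
  → r_4 = 0.6235
beam 5: φ=45°, α=345°
  dir = (cos 345°, sin 345°) = (0.9659, -0.2588); from cell (2,3)
  next x-line at t=0.5590, next y-line at t=2.0864; Δt_x=1.0353, Δt_y=3.8637
    x: enter (3,3) at t=0.5590
    x: enter (4,3) at t=1.5943
    y: enter (4,2) at t=2.0864
    x: enter (5,2) at t=2.6296
    x: enter (6,2) at t=3.6649
    x: enter (7,2) at t=4.7002 ← occupied
  → r_5 = 4.7002
beam 6: φ=90°, α=30°
  dir = (cos 30°, sin 30°) = (0.8660, 0.5000); from cell (2,3)
  next x-line at t=0.6235, next y-line at t=0.9200; Δt_x=1.1547, Δt_y=2.0000
    x: enter (3,3) at t=0.6235
    y: enter (3,4) at t=0.9200
    x: enter (4,4) at t=1.7782
    y: enter (4,5) at t=2.9200 ← occupied
  → r_6 = 2.9200
beam 7: φ=135°, α=75°
  dir = (cos 75°, sin 75°) = (0.2588, 0.9659); from cell (2,3)
  next x-line at t=2.0864, next y-line at t=0.4762; Δt_x=3.8637, Δt_y=1.0353
    y: enter (2,4) at t=0.4762
    y: enter (2,5) at t=1.5115 ← occupied
  → r_7 = 1.5115

ranges = [1.5115, 1.6859, 0.5590, 0.6235, 4.7002, 2.9200, 1.5115]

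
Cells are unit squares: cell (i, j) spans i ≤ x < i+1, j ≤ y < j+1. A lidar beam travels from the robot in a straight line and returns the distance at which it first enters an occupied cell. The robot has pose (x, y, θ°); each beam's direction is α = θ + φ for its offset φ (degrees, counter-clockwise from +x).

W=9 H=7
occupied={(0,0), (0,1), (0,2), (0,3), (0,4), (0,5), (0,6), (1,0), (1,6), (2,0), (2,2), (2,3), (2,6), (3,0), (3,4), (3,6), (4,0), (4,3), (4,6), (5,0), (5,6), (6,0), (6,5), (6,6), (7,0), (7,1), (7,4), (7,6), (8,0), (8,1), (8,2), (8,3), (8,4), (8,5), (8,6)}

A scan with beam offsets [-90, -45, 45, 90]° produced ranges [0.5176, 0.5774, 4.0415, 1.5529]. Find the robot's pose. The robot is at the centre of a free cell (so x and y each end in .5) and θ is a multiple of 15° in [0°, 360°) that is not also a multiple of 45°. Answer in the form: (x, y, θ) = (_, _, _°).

(x, y, θ) = (4.5, 1.5, 345°)

Candidates: 28 free-cell centres × 16 headings = 448 poses. Raycast each; keep the one whose scan matches to 4 dp.
  (7.5, 5.5, 255°): beam 3 = 0.5774 ≠ 4.0415 ✗
  (4.5, 1.5, 105°): beam 1 = 3.6235 ≠ 0.5176 ✗
  (2.5, 1.5, 60°): beam 1 = 1.0000 ≠ 0.5176 ✗
  …
  (4.5, 1.5, 345°): r_1=0.5176, r_2=0.5774, r_3=4.0415, r_4=1.5529 — all match ✓
Unique over the lattice → pose = (4.5, 1.5, 345°).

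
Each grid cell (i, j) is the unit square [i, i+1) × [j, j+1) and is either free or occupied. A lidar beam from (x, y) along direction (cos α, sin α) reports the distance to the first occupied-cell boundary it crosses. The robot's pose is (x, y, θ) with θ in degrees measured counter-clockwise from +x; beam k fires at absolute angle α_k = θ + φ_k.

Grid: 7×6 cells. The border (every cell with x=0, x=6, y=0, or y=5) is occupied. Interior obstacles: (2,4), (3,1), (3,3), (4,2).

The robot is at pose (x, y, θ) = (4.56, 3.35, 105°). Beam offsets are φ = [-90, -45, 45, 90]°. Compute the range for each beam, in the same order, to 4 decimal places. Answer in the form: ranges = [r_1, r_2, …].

ranges = [1.4908, 1.9053, 0.6466, 0.5798]

beam 1: φ=-90°, α=15°
  cosα=0.9659 sinα=0.2588 | (4,3) | tMaxX 0.4555 tMaxY 2.5114 | tΔX 1.0353 tΔY 3.8637
    t=0.4555 [x] (5,3)
    t=1.4908 [x] (6,3) — stop
  → r_1 = 1.4908
beam 2: φ=-45°, α=60°
  cosα=0.5000 sinα=0.8660 | (4,3) | tMaxX 0.8800 tMaxY 0.7506 | tΔX 2.0000 tΔY 1.1547
    t=0.7506 [y] (4,4)
    t=0.8800 [x] (5,4)
    t=1.9053 [y] (5,5) — stop
  → r_2 = 1.9053
beam 3: φ=45°, α=150°
  cosα=-0.8660 sinα=0.5000 | (4,3) | tMaxX 0.6466 tMaxY 1.3000 | tΔX 1.1547 tΔY 2.0000
    t=0.6466 [x] (3,3) — stop
  → r_3 = 0.6466
beam 4: φ=90°, α=195°
  cosα=-0.9659 sinα=-0.2588 | (4,3) | tMaxX 0.5798 tMaxY 1.3523 | tΔX 1.0353 tΔY 3.8637
    t=0.5798 [x] (3,3) — stop
  → r_4 = 0.5798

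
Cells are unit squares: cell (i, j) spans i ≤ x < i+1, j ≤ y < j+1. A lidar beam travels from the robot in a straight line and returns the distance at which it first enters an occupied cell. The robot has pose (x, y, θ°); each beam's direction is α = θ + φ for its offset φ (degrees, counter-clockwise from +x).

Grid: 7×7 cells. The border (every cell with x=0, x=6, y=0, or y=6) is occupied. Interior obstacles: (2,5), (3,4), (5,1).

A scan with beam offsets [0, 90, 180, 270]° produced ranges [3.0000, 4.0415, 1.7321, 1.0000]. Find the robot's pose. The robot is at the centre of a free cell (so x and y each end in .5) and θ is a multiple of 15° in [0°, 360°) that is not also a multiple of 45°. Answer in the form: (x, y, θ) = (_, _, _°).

(x, y, θ) = (4.5, 2.5, 60°)

Enumerate (i+0.5, j+0.5, θ) over the 22 free cells and 16 admissible headings. For each, cast all 4 beams and compare to the given ranges.
  (3.5, 2.5, 300°): beam 1 = 1.7321 ≠ 3.0000 ✗
  (1.5, 3.5, 105°): beam 1 = 1.9319 ≠ 3.0000 ✗
  (5.5, 3.5, 255°): beam 1 = 1.5529 ≠ 3.0000 ✗
  …
  (4.5, 2.5, 60°): r_1=3.0000, r_2=4.0415, r_3=1.7321, r_4=1.0000 — all match ✓
No second candidate reproduces the full scan.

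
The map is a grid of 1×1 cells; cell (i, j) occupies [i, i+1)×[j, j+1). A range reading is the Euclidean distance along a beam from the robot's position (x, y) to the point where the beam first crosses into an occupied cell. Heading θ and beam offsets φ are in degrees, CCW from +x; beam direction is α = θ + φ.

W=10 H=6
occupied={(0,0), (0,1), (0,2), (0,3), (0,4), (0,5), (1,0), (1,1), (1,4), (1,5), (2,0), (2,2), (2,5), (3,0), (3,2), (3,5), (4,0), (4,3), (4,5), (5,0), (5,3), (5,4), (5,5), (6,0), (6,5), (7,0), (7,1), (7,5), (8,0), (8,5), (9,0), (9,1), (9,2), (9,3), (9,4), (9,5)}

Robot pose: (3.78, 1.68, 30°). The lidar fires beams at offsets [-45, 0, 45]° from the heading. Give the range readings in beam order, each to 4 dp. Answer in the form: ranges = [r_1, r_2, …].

ranges = [2.6273, 6.0275, 0.3313]

beam 1: φ=-45°, α=345°
  dir = (cos 345°, sin 345°) = (0.9659, -0.2588); from cell (3,1)
  next x-line at t=0.2278, next y-line at t=2.6273; Δt_x=1.0353, Δt_y=3.8637
    x: enter (4,1) at t=0.2278
    x: enter (5,1) at t=1.2630
    x: enter (6,1) at t=2.2983
    y: enter (6,0) at t=2.6273 ← occupied
  → r_1 = 2.6273
beam 2: φ=0°, α=30°
  dir = (cos 30°, sin 30°) = (0.8660, 0.5000); from cell (3,1)
  next x-line at t=0.2540, next y-line at t=0.6400; Δt_x=1.1547, Δt_y=2.0000
    x: enter (4,1) at t=0.2540
    y: enter (4,2) at t=0.6400
    x: enter (5,2) at t=1.4087
    x: enter (6,2) at t=2.5634
    y: enter (6,3) at t=2.6400
    x: enter (7,3) at t=3.7181
    y: enter (7,4) at t=4.6400
    x: enter (8,4) at t=4.8728
    x: enter (9,4) at t=6.0275 ← occupied
  → r_2 = 6.0275
beam 3: φ=45°, α=75°
  dir = (cos 75°, sin 75°) = (0.2588, 0.9659); from cell (3,1)
  next x-line at t=0.8500, next y-line at t=0.3313; Δt_x=3.8637, Δt_y=1.0353
    y: enter (3,2) at t=0.3313 ← occupied
  → r_3 = 0.3313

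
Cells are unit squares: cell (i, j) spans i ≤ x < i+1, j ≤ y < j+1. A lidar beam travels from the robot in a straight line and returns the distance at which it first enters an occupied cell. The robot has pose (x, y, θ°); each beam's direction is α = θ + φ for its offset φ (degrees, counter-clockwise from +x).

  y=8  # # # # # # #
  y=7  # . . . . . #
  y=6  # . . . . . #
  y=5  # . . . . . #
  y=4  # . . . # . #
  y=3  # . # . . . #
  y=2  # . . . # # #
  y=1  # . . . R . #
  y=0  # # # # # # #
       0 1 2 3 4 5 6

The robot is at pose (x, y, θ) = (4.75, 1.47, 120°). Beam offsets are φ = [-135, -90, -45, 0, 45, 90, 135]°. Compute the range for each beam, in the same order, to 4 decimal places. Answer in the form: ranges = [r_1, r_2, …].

beam 1: φ=-135°, α=345°
  dir = (cos 345°, sin 345°) = (0.9659, -0.2588); from cell (4,1)
  next x-line at t=0.2588, next y-line at t=1.8159; Δt_x=1.0353, Δt_y=3.8637
    x: enter (5,1) at t=0.2588
    x: enter (6,1) at t=1.2941 ← occupied
  → r_1 = 1.2941
beam 2: φ=-90°, α=30°
  dir = (cos 30°, sin 30°) = (0.8660, 0.5000); from cell (4,1)
  next x-line at t=0.2887, next y-line at t=1.0600; Δt_x=1.1547, Δt_y=2.0000
    x: enter (5,1) at t=0.2887
    y: enter (5,2) at t=1.0600 ← occupied
  → r_2 = 1.0600
beam 3: φ=-45°, α=75°
  dir = (cos 75°, sin 75°) = (0.2588, 0.9659); from cell (4,1)
  next x-line at t=0.9659, next y-line at t=0.5487; Δt_x=3.8637, Δt_y=1.0353
    y: enter (4,2) at t=0.5487 ← occupied
  → r_3 = 0.5487
beam 4: φ=0°, α=120°
  dir = (cos 120°, sin 120°) = (-0.5000, 0.8660); from cell (4,1)
  next x-line at t=1.5000, next y-line at t=0.6120; Δt_x=2.0000, Δt_y=1.1547
    y: enter (4,2) at t=0.6120 ← occupied
  → r_4 = 0.6120
beam 5: φ=45°, α=165°
  dir = (cos 165°, sin 165°) = (-0.9659, 0.2588); from cell (4,1)
  next x-line at t=0.7765, next y-line at t=2.0478; Δt_x=1.0353, Δt_y=3.8637
    x: enter (3,1) at t=0.7765
    x: enter (2,1) at t=1.8117
    y: enter (2,2) at t=2.0478
    x: enter (1,2) at t=2.8470
    x: enter (0,2) at t=3.8823 ← occupied
  → r_5 = 3.8823
beam 6: φ=90°, α=210°
  dir = (cos 210°, sin 210°) = (-0.8660, -0.5000); from cell (4,1)
  next x-line at t=0.8660, next y-line at t=0.9400; Δt_x=1.1547, Δt_y=2.0000
    x: enter (3,1) at t=0.8660
    y: enter (3,0) at t=0.9400 ← occupied
  → r_6 = 0.9400
beam 7: φ=135°, α=255°
  dir = (cos 255°, sin 255°) = (-0.2588, -0.9659); from cell (4,1)
  next x-line at t=2.8978, next y-line at t=0.4866; Δt_x=3.8637, Δt_y=1.0353
    y: enter (4,0) at t=0.4866 ← occupied
  → r_7 = 0.4866

ranges = [1.2941, 1.0600, 0.5487, 0.6120, 3.8823, 0.9400, 0.4866]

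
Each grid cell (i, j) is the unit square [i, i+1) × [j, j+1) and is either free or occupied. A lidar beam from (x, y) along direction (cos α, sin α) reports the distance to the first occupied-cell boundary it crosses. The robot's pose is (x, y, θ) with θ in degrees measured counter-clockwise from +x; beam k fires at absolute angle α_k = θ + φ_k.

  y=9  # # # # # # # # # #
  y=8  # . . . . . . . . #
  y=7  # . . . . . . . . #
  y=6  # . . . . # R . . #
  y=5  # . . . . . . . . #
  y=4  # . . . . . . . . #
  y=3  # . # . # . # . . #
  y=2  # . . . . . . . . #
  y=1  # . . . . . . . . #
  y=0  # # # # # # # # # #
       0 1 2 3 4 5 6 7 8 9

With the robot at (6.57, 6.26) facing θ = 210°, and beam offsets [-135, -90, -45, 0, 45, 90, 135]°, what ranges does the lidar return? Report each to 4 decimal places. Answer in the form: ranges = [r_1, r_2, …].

beam 1: φ=-135°, α=75°
  direction (0.2588, 0.9659); cell (6,6); t to first gridline: x 1.6614, y 0.7661 (then +3.8637 / +1.0353)
    (6,7) via y @ 0.7661
    (7,7) via x @ 1.6614
    (7,8) via y @ 1.8014
    (7,9) via y @ 2.8367  # hit
  → r_1 = 2.8367
beam 2: φ=-90°, α=120°
  direction (-0.5000, 0.8660); cell (6,6); t to first gridline: x 1.1400, y 0.8545 (then +2.0000 / +1.1547)
    (6,7) via y @ 0.8545
    (5,7) via x @ 1.1400
    (5,8) via y @ 2.0092
    (4,8) via x @ 3.1400
    (4,9) via y @ 3.1639  # hit
  → r_2 = 3.1639
beam 3: φ=-45°, α=165°
  direction (-0.9659, 0.2588); cell (6,6); t to first gridline: x 0.5901, y 2.8591 (then +1.0353 / +3.8637)
    (5,6) via x @ 0.5901  # hit
  → r_3 = 0.5901
beam 4: φ=0°, α=210°
  direction (-0.8660, -0.5000); cell (6,6); t to first gridline: x 0.6582, y 0.5200 (then +1.1547 / +2.0000)
    (6,5) via y @ 0.5200
    (5,5) via x @ 0.6582
    (4,5) via x @ 1.8129
    (4,4) via y @ 2.5200
    (3,4) via x @ 2.9676
    (2,4) via x @ 4.1223
    (2,3) via y @ 4.5200  # hit
  → r_4 = 4.5200
beam 5: φ=45°, α=255°
  direction (-0.2588, -0.9659); cell (6,6); t to first gridline: x 2.2023, y 0.2692 (then +3.8637 / +1.0353)
    (6,5) via y @ 0.2692
    (6,4) via y @ 1.3044
    (5,4) via x @ 2.2023
    (5,3) via y @ 2.3397
    (5,2) via y @ 3.3750
    (5,1) via y @ 4.4103
    (5,0) via y @ 5.4456  # hit
  → r_5 = 5.4456
beam 6: φ=90°, α=300°
  direction (0.5000, -0.8660); cell (6,6); t to first gridline: x 0.8600, y 0.3002 (then +2.0000 / +1.1547)
    (6,5) via y @ 0.3002
    (7,5) via x @ 0.8600
    (7,4) via y @ 1.4549
    (7,3) via y @ 2.6096
    (8,3) via x @ 2.8600
    (8,2) via y @ 3.7643
    (9,2) via x @ 4.8600  # hit
  → r_6 = 4.8600
beam 7: φ=135°, α=345°
  direction (0.9659, -0.2588); cell (6,6); t to first gridline: x 0.4452, y 1.0046 (then +1.0353 / +3.8637)
    (7,6) via x @ 0.4452
    (7,5) via y @ 1.0046
    (8,5) via x @ 1.4804
    (9,5) via x @ 2.5157  # hit
  → r_7 = 2.5157

ranges = [2.8367, 3.1639, 0.5901, 4.5200, 5.4456, 4.8600, 2.5157]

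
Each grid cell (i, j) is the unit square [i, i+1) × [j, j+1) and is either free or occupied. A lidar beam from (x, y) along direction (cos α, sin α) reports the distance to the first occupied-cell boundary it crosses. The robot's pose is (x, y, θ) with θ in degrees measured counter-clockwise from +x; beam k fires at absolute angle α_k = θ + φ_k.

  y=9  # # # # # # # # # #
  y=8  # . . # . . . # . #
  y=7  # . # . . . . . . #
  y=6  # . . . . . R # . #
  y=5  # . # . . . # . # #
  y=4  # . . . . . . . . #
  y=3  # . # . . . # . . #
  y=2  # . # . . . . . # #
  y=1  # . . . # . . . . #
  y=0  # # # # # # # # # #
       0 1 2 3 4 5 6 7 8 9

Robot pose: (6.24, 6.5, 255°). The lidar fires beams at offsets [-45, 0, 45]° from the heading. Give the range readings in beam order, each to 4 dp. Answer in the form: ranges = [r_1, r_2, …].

ranges = [6.0506, 0.5176, 0.5774]

beam 1: φ=-45°, α=210°
  cosα=-0.8660 sinα=-0.5000 | (6,6) | tMaxX 0.2771 tMaxY 1.0000 | tΔX 1.1547 tΔY 2.0000
    t=0.2771 [x] (5,6)
    t=1.0000 [y] (5,5)
    t=1.4318 [x] (4,5)
    t=2.5865 [x] (3,5)
    t=3.0000 [y] (3,4)
    t=3.7412 [x] (2,4)
    t=4.8959 [x] (1,4)
    t=5.0000 [y] (1,3)
    t=6.0506 [x] (0,3) — stop
  → r_1 = 6.0506
beam 2: φ=0°, α=255°
  cosα=-0.2588 sinα=-0.9659 | (6,6) | tMaxX 0.9273 tMaxY 0.5176 | tΔX 3.8637 tΔY 1.0353
    t=0.5176 [y] (6,5) — stop
  → r_2 = 0.5176
beam 3: φ=45°, α=300°
  cosα=0.5000 sinα=-0.8660 | (6,6) | tMaxX 1.5200 tMaxY 0.5774 | tΔX 2.0000 tΔY 1.1547
    t=0.5774 [y] (6,5) — stop
  → r_3 = 0.5774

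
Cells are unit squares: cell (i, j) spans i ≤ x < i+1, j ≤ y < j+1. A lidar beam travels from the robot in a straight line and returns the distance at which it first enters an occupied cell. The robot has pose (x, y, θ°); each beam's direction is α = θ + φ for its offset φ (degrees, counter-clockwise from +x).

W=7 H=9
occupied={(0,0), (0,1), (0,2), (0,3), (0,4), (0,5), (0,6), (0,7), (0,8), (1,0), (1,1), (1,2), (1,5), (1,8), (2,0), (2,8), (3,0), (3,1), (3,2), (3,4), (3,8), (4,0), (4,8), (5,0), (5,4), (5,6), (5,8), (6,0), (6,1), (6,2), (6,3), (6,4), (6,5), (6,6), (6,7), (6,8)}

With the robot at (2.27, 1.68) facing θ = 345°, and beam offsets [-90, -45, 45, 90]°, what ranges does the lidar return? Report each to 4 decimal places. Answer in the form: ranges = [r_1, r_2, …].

ranges = [0.7040, 0.7852, 0.8429, 2.8205]

beam 1: φ=-90°, α=255°
  d=(-0.2588,-0.9659)  start (2,1)  tX=1.0432 tY=0.7040  stride 1/|dx|=3.8637 1/|dy|=1.0353
    cross y-line → (2,0), t=0.7040 (wall)
  → r_1 = 0.7040
beam 2: φ=-45°, α=300°
  d=(0.5000,-0.8660)  start (2,1)  tX=1.4600 tY=0.7852  stride 1/|dx|=2.0000 1/|dy|=1.1547
    cross y-line → (2,0), t=0.7852 (wall)
  → r_2 = 0.7852
beam 3: φ=45°, α=30°
  d=(0.8660,0.5000)  start (2,1)  tX=0.8429 tY=0.6400  stride 1/|dx|=1.1547 1/|dy|=2.0000
    cross y-line → (2,2), t=0.6400
    cross x-line → (3,2), t=0.8429 (wall)
  → r_3 = 0.8429
beam 4: φ=90°, α=75°
  d=(0.2588,0.9659)  start (2,1)  tX=2.8205 tY=0.3313  stride 1/|dx|=3.8637 1/|dy|=1.0353
    cross y-line → (2,2), t=0.3313
    cross y-line → (2,3), t=1.3666
    cross y-line → (2,4), t=2.4018
    cross x-line → (3,4), t=2.8205 (wall)
  → r_4 = 2.8205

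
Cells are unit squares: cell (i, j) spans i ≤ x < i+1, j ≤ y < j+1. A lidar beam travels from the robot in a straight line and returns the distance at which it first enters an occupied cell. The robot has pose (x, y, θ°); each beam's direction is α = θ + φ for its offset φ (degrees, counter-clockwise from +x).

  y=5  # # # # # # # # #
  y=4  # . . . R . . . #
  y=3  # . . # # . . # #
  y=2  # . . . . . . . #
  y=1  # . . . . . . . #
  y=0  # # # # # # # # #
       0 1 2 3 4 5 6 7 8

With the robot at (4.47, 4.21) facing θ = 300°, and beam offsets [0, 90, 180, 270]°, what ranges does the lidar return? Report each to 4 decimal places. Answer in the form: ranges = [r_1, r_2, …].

ranges = [0.2425, 1.5800, 0.9122, 0.4200]

beam 1: φ=0°, α=300°
  d=(0.5000,-0.8660)  start (4,4)  tX=1.0600 tY=0.2425  stride 1/|dx|=2.0000 1/|dy|=1.1547
    cross y-line → (4,3), t=0.2425 (wall)
  → r_1 = 0.2425
beam 2: φ=90°, α=30°
  d=(0.8660,0.5000)  start (4,4)  tX=0.6120 tY=1.5800  stride 1/|dx|=1.1547 1/|dy|=2.0000
    cross x-line → (5,4), t=0.6120
    cross y-line → (5,5), t=1.5800 (wall)
  → r_2 = 1.5800
beam 3: φ=180°, α=120°
  d=(-0.5000,0.8660)  start (4,4)  tX=0.9400 tY=0.9122  stride 1/|dx|=2.0000 1/|dy|=1.1547
    cross y-line → (4,5), t=0.9122 (wall)
  → r_3 = 0.9122
beam 4: φ=270°, α=210°
  d=(-0.8660,-0.5000)  start (4,4)  tX=0.5427 tY=0.4200  stride 1/|dx|=1.1547 1/|dy|=2.0000
    cross y-line → (4,3), t=0.4200 (wall)
  → r_4 = 0.4200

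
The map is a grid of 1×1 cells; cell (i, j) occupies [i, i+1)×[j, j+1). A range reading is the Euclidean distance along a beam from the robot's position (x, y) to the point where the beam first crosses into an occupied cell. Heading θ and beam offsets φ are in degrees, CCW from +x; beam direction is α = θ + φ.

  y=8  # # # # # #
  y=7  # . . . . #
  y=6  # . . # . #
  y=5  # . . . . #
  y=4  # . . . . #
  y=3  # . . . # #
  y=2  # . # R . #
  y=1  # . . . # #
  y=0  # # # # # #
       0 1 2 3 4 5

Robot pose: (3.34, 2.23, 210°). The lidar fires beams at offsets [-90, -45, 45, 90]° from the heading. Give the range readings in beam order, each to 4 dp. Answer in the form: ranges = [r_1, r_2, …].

ranges = [0.6800, 0.3520, 1.2734, 1.3200]

beam 1: φ=-90°, α=120°
  direction (-0.5000, 0.8660); cell (3,2); t to first gridline: x 0.6800, y 0.8891 (then +2.0000 / +1.1547)
    (2,2) via x @ 0.6800  # hit
  → r_1 = 0.6800
beam 2: φ=-45°, α=165°
  direction (-0.9659, 0.2588); cell (3,2); t to first gridline: x 0.3520, y 2.9751 (then +1.0353 / +3.8637)
    (2,2) via x @ 0.3520  # hit
  → r_2 = 0.3520
beam 3: φ=45°, α=255°
  direction (-0.2588, -0.9659); cell (3,2); t to first gridline: x 1.3137, y 0.2381 (then +3.8637 / +1.0353)
    (3,1) via y @ 0.2381
    (3,0) via y @ 1.2734  # hit
  → r_3 = 1.2734
beam 4: φ=90°, α=300°
  direction (0.5000, -0.8660); cell (3,2); t to first gridline: x 1.3200, y 0.2656 (then +2.0000 / +1.1547)
    (3,1) via y @ 0.2656
    (4,1) via x @ 1.3200  # hit
  → r_4 = 1.3200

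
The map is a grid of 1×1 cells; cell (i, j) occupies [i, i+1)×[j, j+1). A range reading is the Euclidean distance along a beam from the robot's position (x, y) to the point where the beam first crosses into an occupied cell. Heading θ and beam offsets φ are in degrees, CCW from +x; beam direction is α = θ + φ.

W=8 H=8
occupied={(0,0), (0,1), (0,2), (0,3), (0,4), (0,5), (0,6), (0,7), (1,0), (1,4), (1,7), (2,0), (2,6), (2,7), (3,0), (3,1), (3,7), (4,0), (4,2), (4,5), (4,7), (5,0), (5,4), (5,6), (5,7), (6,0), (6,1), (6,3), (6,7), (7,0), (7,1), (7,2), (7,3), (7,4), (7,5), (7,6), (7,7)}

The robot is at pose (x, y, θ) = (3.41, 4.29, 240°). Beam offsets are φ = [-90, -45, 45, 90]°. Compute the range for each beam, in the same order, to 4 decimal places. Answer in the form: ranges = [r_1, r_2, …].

ranges = [2.7828, 2.4950, 2.2796, 4.1454]

beam 1: φ=-90°, α=150°
  d=(-0.8660,0.5000)  start (3,4)  tX=0.4734 tY=1.4200  stride 1/|dx|=1.1547 1/|dy|=2.0000
    cross x-line → (2,4), t=0.4734
    cross y-line → (2,5), t=1.4200
    cross x-line → (1,5), t=1.6281
    cross x-line → (0,5), t=2.7828 (wall)
  → r_1 = 2.7828
beam 2: φ=-45°, α=195°
  d=(-0.9659,-0.2588)  start (3,4)  tX=0.4245 tY=1.1205  stride 1/|dx|=1.0353 1/|dy|=3.8637
    cross x-line → (2,4), t=0.4245
    cross y-line → (2,3), t=1.1205
    cross x-line → (1,3), t=1.4597
    cross x-line → (0,3), t=2.4950 (wall)
  → r_2 = 2.4950
beam 3: φ=45°, α=285°
  d=(0.2588,-0.9659)  start (3,4)  tX=2.2796 tY=0.3002  stride 1/|dx|=3.8637 1/|dy|=1.0353
    cross y-line → (3,3), t=0.3002
    cross y-line → (3,2), t=1.3355
    cross x-line → (4,2), t=2.2796 (wall)
  → r_3 = 2.2796
beam 4: φ=90°, α=330°
  d=(0.8660,-0.5000)  start (3,4)  tX=0.6813 tY=0.5800  stride 1/|dx|=1.1547 1/|dy|=2.0000
    cross y-line → (3,3), t=0.5800
    cross x-line → (4,3), t=0.6813
    cross x-line → (5,3), t=1.8360
    cross y-line → (5,2), t=2.5800
    cross x-line → (6,2), t=2.9907
    cross x-line → (7,2), t=4.1454 (wall)
  → r_4 = 4.1454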